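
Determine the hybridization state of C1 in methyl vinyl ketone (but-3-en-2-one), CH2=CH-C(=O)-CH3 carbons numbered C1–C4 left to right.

C1: 3 σ bonds, plus one π bond; 3 regions of electron density → sp2.

sp^2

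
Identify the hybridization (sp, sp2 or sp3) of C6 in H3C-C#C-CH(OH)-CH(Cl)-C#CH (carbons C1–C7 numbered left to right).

sp

C6 (2 σ bonds, plus two π bonds) has steric number 2: sp.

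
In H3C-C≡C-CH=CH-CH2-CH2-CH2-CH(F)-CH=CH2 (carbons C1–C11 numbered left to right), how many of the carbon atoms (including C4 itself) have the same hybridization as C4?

4

C4 is sp2 (one π bond).
C1: sp3
C2: sp
C3: sp
C4: sp2 ✓
C5: sp2 ✓
C6: sp3
C7: sp3
C8: sp3
C9: sp3
C10: sp2 ✓
C11: sp2 ✓
4 carbons are sp2.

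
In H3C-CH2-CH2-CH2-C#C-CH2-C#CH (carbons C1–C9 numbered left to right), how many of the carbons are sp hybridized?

C1: sp3
C2: sp3
C3: sp3
C4: sp3
C5: sp ✓
C6: sp ✓
C7: sp3
C8: sp ✓
C9: sp ✓
C5, C6, C8, C9 → 4 sp carbons.

4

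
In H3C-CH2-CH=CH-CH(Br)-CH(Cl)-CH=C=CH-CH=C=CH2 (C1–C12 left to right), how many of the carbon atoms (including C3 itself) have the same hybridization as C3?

C3 is sp2 (one π bond).
C1: sp3
C2: sp3
C3: sp2 ✓
C4: sp2 ✓
C5: sp3
C6: sp3
C7: sp2 ✓
C8: sp
C9: sp2 ✓
C10: sp2 ✓
C11: sp
C12: sp2 ✓
6 carbons are sp2.

6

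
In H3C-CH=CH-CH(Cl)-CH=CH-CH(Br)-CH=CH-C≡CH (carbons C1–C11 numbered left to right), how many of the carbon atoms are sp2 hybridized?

C1: sp3
C2: sp2 ✓
C3: sp2 ✓
C4: sp3
C5: sp2 ✓
C6: sp2 ✓
C7: sp3
C8: sp2 ✓
C9: sp2 ✓
C10: sp
C11: sp
C2, C3, C5, C6, C8, C9 → 6 sp2 carbons.

6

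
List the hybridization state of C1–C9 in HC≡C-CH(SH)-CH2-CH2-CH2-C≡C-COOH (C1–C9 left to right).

C1: 2 σ bonds, plus two π bonds; 2 regions of electron density → sp.
C2 has 2 σ bonds, plus two π bonds: steric number 2 → sp.
C3: 4 σ bonds — 4 electron domains, sp3.
C4 (4 σ bonds) has steric number 4: sp3.
C5 (4 σ bonds) has steric number 4: sp3.
C6 has 4 σ bonds: steric number 4 → sp3.
C7 carries 2 σ bonds, plus two π bonds, giving a steric number of 2, so it is sp.
C8 is sp: 2 σ bonds, plus two π bonds, 2 electron-density regions.
C9: 3 σ bonds, plus one π bond; 3 regions of electron density → sp2.

C1 sp, C2 sp, C3 sp3, C4 sp3, C5 sp3, C6 sp3, C7 sp, C8 sp, C9 sp2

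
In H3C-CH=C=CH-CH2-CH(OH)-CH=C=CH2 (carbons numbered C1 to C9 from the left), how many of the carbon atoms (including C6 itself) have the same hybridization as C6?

C6 is sp3 (only σ bonds).
C1: sp3 ✓
C2: sp2
C3: sp
C4: sp2
C5: sp3 ✓
C6: sp3 ✓
C7: sp2
C8: sp
C9: sp2
3 carbons are sp3.

3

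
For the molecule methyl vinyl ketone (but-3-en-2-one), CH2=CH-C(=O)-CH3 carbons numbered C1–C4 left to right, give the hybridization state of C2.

C2 is sp2: 3 σ bonds, plus one π bond, 3 electron-density regions.

sp2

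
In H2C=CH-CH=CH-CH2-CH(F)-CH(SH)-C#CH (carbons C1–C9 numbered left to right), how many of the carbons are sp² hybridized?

C1: sp2 ✓
C2: sp2 ✓
C3: sp2 ✓
C4: sp2 ✓
C5: sp3
C6: sp3
C7: sp3
C8: sp
C9: sp
C1, C2, C3, C4 → 4 sp2 carbons.

4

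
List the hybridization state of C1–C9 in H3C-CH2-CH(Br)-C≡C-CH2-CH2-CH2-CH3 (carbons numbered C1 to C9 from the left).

C1: 4 σ bonds — 4 electron domains, sp3.
C2 carries 4 σ bonds, giving a steric number of 4, so it is sp3.
C3: 4 σ bonds — 4 electron domains, sp3.
C4 — 2 σ bonds, plus two π bonds. Steric number 2, so sp.
C5: 2 σ bonds, plus two π bonds; 2 regions of electron density → sp.
C6: 4 σ bonds — 4 electron domains, sp3.
C7: 4 σ bonds — 4 electron domains, sp3.
C8: 4 σ bonds; 4 regions of electron density → sp3.
C9 has 4 σ bonds: steric number 4 → sp3.

C1 sp3, C2 sp3, C3 sp3, C4 sp, C5 sp, C6 sp3, C7 sp3, C8 sp3, C9 sp3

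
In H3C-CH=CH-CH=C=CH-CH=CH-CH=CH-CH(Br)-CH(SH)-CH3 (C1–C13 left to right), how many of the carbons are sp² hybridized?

8

C1: sp3
C2: sp2 ✓
C3: sp2 ✓
C4: sp2 ✓
C5: sp
C6: sp2 ✓
C7: sp2 ✓
C8: sp2 ✓
C9: sp2 ✓
C10: sp2 ✓
C11: sp3
C12: sp3
C13: sp3
C2, C3, C4, C6, C7, C8, C9, C10 → 8 sp2 carbons.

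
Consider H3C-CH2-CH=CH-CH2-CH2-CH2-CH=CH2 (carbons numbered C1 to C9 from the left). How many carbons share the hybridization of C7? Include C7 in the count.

5

C7 is sp3 (only σ bonds).
C1: sp3 ✓
C2: sp3 ✓
C3: sp2
C4: sp2
C5: sp3 ✓
C6: sp3 ✓
C7: sp3 ✓
C8: sp2
C9: sp2
5 carbons are sp3.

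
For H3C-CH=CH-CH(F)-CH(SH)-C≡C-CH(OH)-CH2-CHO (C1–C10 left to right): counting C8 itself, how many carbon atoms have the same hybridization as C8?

5

C8 is sp3 (only σ bonds).
C1: sp3 ✓
C2: sp2
C3: sp2
C4: sp3 ✓
C5: sp3 ✓
C6: sp
C7: sp
C8: sp3 ✓
C9: sp3 ✓
C10: sp2
5 carbons are sp3.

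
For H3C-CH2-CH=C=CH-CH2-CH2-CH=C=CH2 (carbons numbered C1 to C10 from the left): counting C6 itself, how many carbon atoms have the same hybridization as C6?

C6 is sp3 (only σ bonds).
C1: sp3 ✓
C2: sp3 ✓
C3: sp2
C4: sp
C5: sp2
C6: sp3 ✓
C7: sp3 ✓
C8: sp2
C9: sp
C10: sp2
4 carbons are sp3.

4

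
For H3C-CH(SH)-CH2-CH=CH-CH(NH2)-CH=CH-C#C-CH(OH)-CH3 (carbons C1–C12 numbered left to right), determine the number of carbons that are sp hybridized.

2

C1: sp3
C2: sp3
C3: sp3
C4: sp2
C5: sp2
C6: sp3
C7: sp2
C8: sp2
C9: sp ✓
C10: sp ✓
C11: sp3
C12: sp3
C9, C10 → 2 sp carbons.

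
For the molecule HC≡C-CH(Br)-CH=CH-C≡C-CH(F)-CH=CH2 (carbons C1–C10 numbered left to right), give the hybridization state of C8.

C8: 4 σ bonds; 4 regions of electron density → sp3.

sp3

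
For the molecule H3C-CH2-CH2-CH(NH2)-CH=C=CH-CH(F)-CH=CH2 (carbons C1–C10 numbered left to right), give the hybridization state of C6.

C6 has 2 σ bonds, plus two π bonds: steric number 2 → sp.

sp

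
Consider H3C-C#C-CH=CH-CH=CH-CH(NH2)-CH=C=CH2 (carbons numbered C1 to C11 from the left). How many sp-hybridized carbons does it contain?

C1: sp3
C2: sp ✓
C3: sp ✓
C4: sp2
C5: sp2
C6: sp2
C7: sp2
C8: sp3
C9: sp2
C10: sp ✓
C11: sp2
C2, C3, C10 → 3 sp carbons.

3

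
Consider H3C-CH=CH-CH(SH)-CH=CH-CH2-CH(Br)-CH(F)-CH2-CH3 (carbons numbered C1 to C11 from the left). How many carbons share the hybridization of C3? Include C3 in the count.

4

C3 is sp2 (one π bond).
C1: sp3
C2: sp2 ✓
C3: sp2 ✓
C4: sp3
C5: sp2 ✓
C6: sp2 ✓
C7: sp3
C8: sp3
C9: sp3
C10: sp3
C11: sp3
4 carbons are sp2.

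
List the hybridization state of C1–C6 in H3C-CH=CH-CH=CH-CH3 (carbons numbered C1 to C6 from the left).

C1 sp3, C2 sp2, C3 sp2, C4 sp2, C5 sp2, C6 sp3

C1 carries 4 σ bonds, giving a steric number of 4, so it is sp3.
C2: 3 σ bonds, plus one π bond; 3 regions of electron density → sp2.
C3 has 3 σ bonds, plus one π bond: steric number 3 → sp2.
C4: 3 σ bonds, plus one π bond — 3 electron domains, sp2.
C5 — 3 σ bonds, plus one π bond. Steric number 3, so sp2.
C6: 4 σ bonds; 4 regions of electron density → sp3.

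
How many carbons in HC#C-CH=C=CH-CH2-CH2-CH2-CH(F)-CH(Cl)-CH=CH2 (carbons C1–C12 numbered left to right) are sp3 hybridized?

5

C1: sp
C2: sp
C3: sp2
C4: sp
C5: sp2
C6: sp3 ✓
C7: sp3 ✓
C8: sp3 ✓
C9: sp3 ✓
C10: sp3 ✓
C11: sp2
C12: sp2
C6, C7, C8, C9, C10 → 5 sp3 carbons.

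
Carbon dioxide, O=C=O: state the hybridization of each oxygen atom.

One σ bond + two lone pairs = steric number 3 → sp2.

sp2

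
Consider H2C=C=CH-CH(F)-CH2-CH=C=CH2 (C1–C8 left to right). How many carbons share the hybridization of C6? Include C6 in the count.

4

C6 is sp2 (one π bond).
C1: sp2 ✓
C2: sp
C3: sp2 ✓
C4: sp3
C5: sp3
C6: sp2 ✓
C7: sp
C8: sp2 ✓
4 carbons are sp2.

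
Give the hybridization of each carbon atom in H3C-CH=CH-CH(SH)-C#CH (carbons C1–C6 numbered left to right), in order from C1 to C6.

C1 (4 σ bonds) has steric number 4: sp3.
C2: 3 σ bonds, plus one π bond — 3 electron domains, sp2.
C3 is sp2: 3 σ bonds, plus one π bond, 3 electron-density regions.
C4 — 4 σ bonds. Steric number 4, so sp3.
C5 — 2 σ bonds, plus two π bonds. Steric number 2, so sp.
C6 carries 2 σ bonds, plus two π bonds, giving a steric number of 2, so it is sp.

C1 sp3, C2 sp2, C3 sp2, C4 sp3, C5 sp, C6 sp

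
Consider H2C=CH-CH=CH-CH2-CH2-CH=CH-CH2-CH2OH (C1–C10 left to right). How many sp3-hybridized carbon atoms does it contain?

4

C1: sp2
C2: sp2
C3: sp2
C4: sp2
C5: sp3 ✓
C6: sp3 ✓
C7: sp2
C8: sp2
C9: sp3 ✓
C10: sp3 ✓
C5, C6, C9, C10 → 4 sp3 carbons.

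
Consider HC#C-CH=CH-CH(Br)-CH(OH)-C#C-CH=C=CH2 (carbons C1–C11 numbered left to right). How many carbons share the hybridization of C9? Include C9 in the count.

4

C9 is sp2 (one π bond).
C1: sp
C2: sp
C3: sp2 ✓
C4: sp2 ✓
C5: sp3
C6: sp3
C7: sp
C8: sp
C9: sp2 ✓
C10: sp
C11: sp2 ✓
4 carbons are sp2.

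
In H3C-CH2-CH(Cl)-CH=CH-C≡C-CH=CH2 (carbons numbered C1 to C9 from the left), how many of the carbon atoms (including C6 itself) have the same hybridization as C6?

2

C6 is sp (two π bonds).
C1: sp3
C2: sp3
C3: sp3
C4: sp2
C5: sp2
C6: sp ✓
C7: sp ✓
C8: sp2
C9: sp2
2 carbons are sp.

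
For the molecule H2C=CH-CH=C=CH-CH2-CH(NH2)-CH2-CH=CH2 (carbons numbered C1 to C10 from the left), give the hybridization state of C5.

C5 is sp2: 3 σ bonds, plus one π bond, 3 electron-density regions.

sp²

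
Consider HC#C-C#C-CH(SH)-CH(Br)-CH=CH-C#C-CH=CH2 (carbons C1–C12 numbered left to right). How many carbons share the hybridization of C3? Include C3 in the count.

6

C3 is sp (two π bonds).
C1: sp ✓
C2: sp ✓
C3: sp ✓
C4: sp ✓
C5: sp3
C6: sp3
C7: sp2
C8: sp2
C9: sp ✓
C10: sp ✓
C11: sp2
C12: sp2
6 carbons are sp.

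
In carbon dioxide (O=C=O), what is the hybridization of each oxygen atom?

One σ bond + two lone pairs = steric number 3 → sp2.

sp²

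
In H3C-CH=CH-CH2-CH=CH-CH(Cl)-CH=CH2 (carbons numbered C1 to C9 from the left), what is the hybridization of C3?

C3: 3 σ bonds, plus one π bond — 3 electron domains, sp2.

sp^2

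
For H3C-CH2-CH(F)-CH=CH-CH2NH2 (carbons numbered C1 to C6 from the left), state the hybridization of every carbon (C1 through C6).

C1 has 4 σ bonds: steric number 4 → sp3.
C2 — 4 σ bonds. Steric number 4, so sp3.
C3 is sp3: 4 σ bonds, 4 electron-density regions.
C4 has 3 σ bonds, plus one π bond: steric number 3 → sp2.
C5 — 3 σ bonds, plus one π bond. Steric number 3, so sp2.
C6 (4 σ bonds) has steric number 4: sp3.

C1 sp3, C2 sp3, C3 sp3, C4 sp2, C5 sp2, C6 sp3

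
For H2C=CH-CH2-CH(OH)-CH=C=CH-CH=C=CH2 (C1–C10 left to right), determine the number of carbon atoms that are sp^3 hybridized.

2

C1: sp2
C2: sp2
C3: sp3 ✓
C4: sp3 ✓
C5: sp2
C6: sp
C7: sp2
C8: sp2
C9: sp
C10: sp2
C3, C4 → 2 sp3 carbons.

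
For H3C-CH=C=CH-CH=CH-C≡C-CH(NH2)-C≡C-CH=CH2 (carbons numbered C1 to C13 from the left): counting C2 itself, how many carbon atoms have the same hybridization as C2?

C2 is sp2 (one π bond).
C1: sp3
C2: sp2 ✓
C3: sp
C4: sp2 ✓
C5: sp2 ✓
C6: sp2 ✓
C7: sp
C8: sp
C9: sp3
C10: sp
C11: sp
C12: sp2 ✓
C13: sp2 ✓
6 carbons are sp2.

6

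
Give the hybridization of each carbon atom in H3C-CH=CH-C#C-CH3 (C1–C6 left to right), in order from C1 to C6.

C1 is sp3: 4 σ bonds, 4 electron-density regions.
C2 carries 3 σ bonds, plus one π bond, giving a steric number of 3, so it is sp2.
C3 has 3 σ bonds, plus one π bond: steric number 3 → sp2.
C4: 2 σ bonds, plus two π bonds — 2 electron domains, sp.
C5 (2 σ bonds, plus two π bonds) has steric number 2: sp.
C6: 4 σ bonds — 4 electron domains, sp3.

C1 sp3, C2 sp2, C3 sp2, C4 sp, C5 sp, C6 sp3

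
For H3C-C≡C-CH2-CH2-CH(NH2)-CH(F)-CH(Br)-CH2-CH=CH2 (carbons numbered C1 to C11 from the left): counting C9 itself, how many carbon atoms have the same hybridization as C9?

7

C9 is sp3 (only σ bonds).
C1: sp3 ✓
C2: sp
C3: sp
C4: sp3 ✓
C5: sp3 ✓
C6: sp3 ✓
C7: sp3 ✓
C8: sp3 ✓
C9: sp3 ✓
C10: sp2
C11: sp2
7 carbons are sp3.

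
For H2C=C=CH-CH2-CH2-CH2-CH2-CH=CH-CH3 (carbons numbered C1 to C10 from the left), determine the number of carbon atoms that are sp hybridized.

1

C1: sp2
C2: sp ✓
C3: sp2
C4: sp3
C5: sp3
C6: sp3
C7: sp3
C8: sp2
C9: sp2
C10: sp3
C2 → 1 sp carbon.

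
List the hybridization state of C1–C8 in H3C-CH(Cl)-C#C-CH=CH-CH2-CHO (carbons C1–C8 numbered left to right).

C1 — 4 σ bonds. Steric number 4, so sp3.
C2 is sp3: 4 σ bonds, 4 electron-density regions.
C3: 2 σ bonds, plus two π bonds — 2 electron domains, sp.
C4 — 2 σ bonds, plus two π bonds. Steric number 2, so sp.
C5: 3 σ bonds, plus one π bond — 3 electron domains, sp2.
C6 has 3 σ bonds, plus one π bond: steric number 3 → sp2.
C7 (4 σ bonds) has steric number 4: sp3.
C8: 3 σ bonds, plus one π bond — 3 electron domains, sp2.

C1 sp3, C2 sp3, C3 sp, C4 sp, C5 sp2, C6 sp2, C7 sp3, C8 sp2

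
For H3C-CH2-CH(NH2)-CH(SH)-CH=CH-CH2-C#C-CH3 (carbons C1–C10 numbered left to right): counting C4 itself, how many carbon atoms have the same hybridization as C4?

6

C4 is sp3 (only σ bonds).
C1: sp3 ✓
C2: sp3 ✓
C3: sp3 ✓
C4: sp3 ✓
C5: sp2
C6: sp2
C7: sp3 ✓
C8: sp
C9: sp
C10: sp3 ✓
6 carbons are sp3.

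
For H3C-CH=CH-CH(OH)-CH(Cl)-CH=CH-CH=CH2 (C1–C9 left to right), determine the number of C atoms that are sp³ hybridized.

C1: sp3 ✓
C2: sp2
C3: sp2
C4: sp3 ✓
C5: sp3 ✓
C6: sp2
C7: sp2
C8: sp2
C9: sp2
C1, C4, C5 → 3 sp3 carbons.

3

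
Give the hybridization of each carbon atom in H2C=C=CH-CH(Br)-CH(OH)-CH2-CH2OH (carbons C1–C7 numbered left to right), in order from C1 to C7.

C1: 3 σ bonds, plus one π bond — 3 electron domains, sp2.
C2 (2 σ bonds, plus two π bonds) has steric number 2: sp.
C3 (3 σ bonds, plus one π bond) has steric number 3: sp2.
C4: 4 σ bonds; 4 regions of electron density → sp3.
C5 — 4 σ bonds. Steric number 4, so sp3.
C6 has 4 σ bonds: steric number 4 → sp3.
C7 has 4 σ bonds: steric number 4 → sp3.

C1 sp2, C2 sp, C3 sp2, C4 sp3, C5 sp3, C6 sp3, C7 sp3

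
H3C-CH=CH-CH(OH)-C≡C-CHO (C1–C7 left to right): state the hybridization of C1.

C1 carries 4 σ bonds, giving a steric number of 4, so it is sp3.

sp^3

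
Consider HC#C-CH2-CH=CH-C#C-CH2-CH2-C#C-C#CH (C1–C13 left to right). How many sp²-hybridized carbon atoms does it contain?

C1: sp
C2: sp
C3: sp3
C4: sp2 ✓
C5: sp2 ✓
C6: sp
C7: sp
C8: sp3
C9: sp3
C10: sp
C11: sp
C12: sp
C13: sp
C4, C5 → 2 sp2 carbons.

2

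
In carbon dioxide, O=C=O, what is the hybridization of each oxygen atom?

One σ bond + two lone pairs = steric number 3 → sp2.

sp^2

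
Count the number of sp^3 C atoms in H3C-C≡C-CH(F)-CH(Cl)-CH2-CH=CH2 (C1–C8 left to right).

C1: sp3 ✓
C2: sp
C3: sp
C4: sp3 ✓
C5: sp3 ✓
C6: sp3 ✓
C7: sp2
C8: sp2
C1, C4, C5, C6 → 4 sp3 carbons.

4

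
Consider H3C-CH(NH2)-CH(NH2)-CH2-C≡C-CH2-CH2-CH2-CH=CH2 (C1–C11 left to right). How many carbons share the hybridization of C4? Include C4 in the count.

C4 is sp3 (only σ bonds).
C1: sp3 ✓
C2: sp3 ✓
C3: sp3 ✓
C4: sp3 ✓
C5: sp
C6: sp
C7: sp3 ✓
C8: sp3 ✓
C9: sp3 ✓
C10: sp2
C11: sp2
7 carbons are sp3.

7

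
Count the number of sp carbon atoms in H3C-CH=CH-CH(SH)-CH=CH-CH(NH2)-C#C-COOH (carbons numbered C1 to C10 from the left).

C1: sp3
C2: sp2
C3: sp2
C4: sp3
C5: sp2
C6: sp2
C7: sp3
C8: sp ✓
C9: sp ✓
C10: sp2
C8, C9 → 2 sp carbons.

2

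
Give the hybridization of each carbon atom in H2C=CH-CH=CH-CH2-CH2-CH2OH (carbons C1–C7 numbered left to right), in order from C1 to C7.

C1: 3 σ bonds, plus one π bond — 3 electron domains, sp2.
C2: 3 σ bonds, plus one π bond — 3 electron domains, sp2.
C3 carries 3 σ bonds, plus one π bond, giving a steric number of 3, so it is sp2.
C4 — 3 σ bonds, plus one π bond. Steric number 3, so sp2.
C5: 4 σ bonds; 4 regions of electron density → sp3.
C6 carries 4 σ bonds, giving a steric number of 4, so it is sp3.
C7 has 4 σ bonds: steric number 4 → sp3.

C1 sp2, C2 sp2, C3 sp2, C4 sp2, C5 sp3, C6 sp3, C7 sp3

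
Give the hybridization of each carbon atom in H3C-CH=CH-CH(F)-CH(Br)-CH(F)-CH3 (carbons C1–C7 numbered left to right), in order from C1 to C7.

C1 is sp3: 4 σ bonds, 4 electron-density regions.
C2 is sp2: 3 σ bonds, plus one π bond, 3 electron-density regions.
C3 has 3 σ bonds, plus one π bond: steric number 3 → sp2.
C4 has 4 σ bonds: steric number 4 → sp3.
C5 is sp3: 4 σ bonds, 4 electron-density regions.
C6: 4 σ bonds; 4 regions of electron density → sp3.
C7: 4 σ bonds; 4 regions of electron density → sp3.

C1 sp3, C2 sp2, C3 sp2, C4 sp3, C5 sp3, C6 sp3, C7 sp3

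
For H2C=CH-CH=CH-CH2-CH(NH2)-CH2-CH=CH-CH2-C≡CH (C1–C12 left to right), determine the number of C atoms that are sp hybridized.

C1: sp2
C2: sp2
C3: sp2
C4: sp2
C5: sp3
C6: sp3
C7: sp3
C8: sp2
C9: sp2
C10: sp3
C11: sp ✓
C12: sp ✓
C11, C12 → 2 sp carbons.

2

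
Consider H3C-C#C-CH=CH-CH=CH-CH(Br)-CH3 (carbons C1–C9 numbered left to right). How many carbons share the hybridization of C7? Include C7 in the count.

C7 is sp2 (one π bond).
C1: sp3
C2: sp
C3: sp
C4: sp2 ✓
C5: sp2 ✓
C6: sp2 ✓
C7: sp2 ✓
C8: sp3
C9: sp3
4 carbons are sp2.

4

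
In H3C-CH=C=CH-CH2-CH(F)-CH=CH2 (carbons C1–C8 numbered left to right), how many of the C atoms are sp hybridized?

C1: sp3
C2: sp2
C3: sp ✓
C4: sp2
C5: sp3
C6: sp3
C7: sp2
C8: sp2
C3 → 1 sp carbon.

1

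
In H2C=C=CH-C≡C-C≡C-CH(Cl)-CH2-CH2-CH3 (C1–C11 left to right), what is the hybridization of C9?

C9: 4 σ bonds — 4 electron domains, sp3.

sp3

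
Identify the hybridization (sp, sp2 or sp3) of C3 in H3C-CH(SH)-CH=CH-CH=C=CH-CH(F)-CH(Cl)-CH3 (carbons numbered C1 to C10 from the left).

sp^2

C3 (3 σ bonds, plus one π bond) has steric number 3: sp2.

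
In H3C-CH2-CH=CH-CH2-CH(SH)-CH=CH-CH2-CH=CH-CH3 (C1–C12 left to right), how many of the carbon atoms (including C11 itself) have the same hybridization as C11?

6

C11 is sp2 (one π bond).
C1: sp3
C2: sp3
C3: sp2 ✓
C4: sp2 ✓
C5: sp3
C6: sp3
C7: sp2 ✓
C8: sp2 ✓
C9: sp3
C10: sp2 ✓
C11: sp2 ✓
C12: sp3
6 carbons are sp2.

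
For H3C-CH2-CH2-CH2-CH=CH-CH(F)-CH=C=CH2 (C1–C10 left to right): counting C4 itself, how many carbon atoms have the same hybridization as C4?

5

C4 is sp3 (only σ bonds).
C1: sp3 ✓
C2: sp3 ✓
C3: sp3 ✓
C4: sp3 ✓
C5: sp2
C6: sp2
C7: sp3 ✓
C8: sp2
C9: sp
C10: sp2
5 carbons are sp3.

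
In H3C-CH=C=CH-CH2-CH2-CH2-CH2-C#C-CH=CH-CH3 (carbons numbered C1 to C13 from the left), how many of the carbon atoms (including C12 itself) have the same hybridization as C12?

C12 is sp2 (one π bond).
C1: sp3
C2: sp2 ✓
C3: sp
C4: sp2 ✓
C5: sp3
C6: sp3
C7: sp3
C8: sp3
C9: sp
C10: sp
C11: sp2 ✓
C12: sp2 ✓
C13: sp3
4 carbons are sp2.

4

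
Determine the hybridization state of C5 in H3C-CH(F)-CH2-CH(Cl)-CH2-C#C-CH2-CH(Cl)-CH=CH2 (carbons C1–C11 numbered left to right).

sp^3

C5 (4 σ bonds) has steric number 4: sp3.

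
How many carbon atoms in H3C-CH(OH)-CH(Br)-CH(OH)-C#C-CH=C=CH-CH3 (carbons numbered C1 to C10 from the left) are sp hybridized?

C1: sp3
C2: sp3
C3: sp3
C4: sp3
C5: sp ✓
C6: sp ✓
C7: sp2
C8: sp ✓
C9: sp2
C10: sp3
C5, C6, C8 → 3 sp carbons.

3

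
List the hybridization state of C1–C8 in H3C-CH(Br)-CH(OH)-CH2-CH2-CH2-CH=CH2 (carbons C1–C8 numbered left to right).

C1 has 4 σ bonds: steric number 4 → sp3.
C2 — 4 σ bonds. Steric number 4, so sp3.
C3: 4 σ bonds; 4 regions of electron density → sp3.
C4: 4 σ bonds — 4 electron domains, sp3.
C5 has 4 σ bonds: steric number 4 → sp3.
C6 is sp3: 4 σ bonds, 4 electron-density regions.
C7 — 3 σ bonds, plus one π bond. Steric number 3, so sp2.
C8 is sp2: 3 σ bonds, plus one π bond, 3 electron-density regions.

C1 sp3, C2 sp3, C3 sp3, C4 sp3, C5 sp3, C6 sp3, C7 sp2, C8 sp2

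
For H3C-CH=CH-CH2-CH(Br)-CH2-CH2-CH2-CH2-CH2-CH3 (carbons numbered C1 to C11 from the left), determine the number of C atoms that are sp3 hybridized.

C1: sp3 ✓
C2: sp2
C3: sp2
C4: sp3 ✓
C5: sp3 ✓
C6: sp3 ✓
C7: sp3 ✓
C8: sp3 ✓
C9: sp3 ✓
C10: sp3 ✓
C11: sp3 ✓
C1, C4, C5, C6, C7, C8, C9, C10, C11 → 9 sp3 carbons.

9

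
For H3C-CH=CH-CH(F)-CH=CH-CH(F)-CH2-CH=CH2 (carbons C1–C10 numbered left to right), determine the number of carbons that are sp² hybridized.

C1: sp3
C2: sp2 ✓
C3: sp2 ✓
C4: sp3
C5: sp2 ✓
C6: sp2 ✓
C7: sp3
C8: sp3
C9: sp2 ✓
C10: sp2 ✓
C2, C3, C5, C6, C9, C10 → 6 sp2 carbons.

6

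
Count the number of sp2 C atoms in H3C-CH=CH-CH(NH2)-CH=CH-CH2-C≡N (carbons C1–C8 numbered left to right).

4

C1: sp3
C2: sp2 ✓
C3: sp2 ✓
C4: sp3
C5: sp2 ✓
C6: sp2 ✓
C7: sp3
C8: sp
C2, C3, C5, C6 → 4 sp2 carbons.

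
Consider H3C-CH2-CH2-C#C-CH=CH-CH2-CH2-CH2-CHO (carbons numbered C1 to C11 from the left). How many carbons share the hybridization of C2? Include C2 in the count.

C2 is sp3 (only σ bonds).
C1: sp3 ✓
C2: sp3 ✓
C3: sp3 ✓
C4: sp
C5: sp
C6: sp2
C7: sp2
C8: sp3 ✓
C9: sp3 ✓
C10: sp3 ✓
C11: sp2
6 carbons are sp3.

6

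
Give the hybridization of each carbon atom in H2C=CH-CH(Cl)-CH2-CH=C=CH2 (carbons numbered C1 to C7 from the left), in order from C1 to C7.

C1: 3 σ bonds, plus one π bond; 3 regions of electron density → sp2.
C2 carries 3 σ bonds, plus one π bond, giving a steric number of 3, so it is sp2.
C3: 4 σ bonds; 4 regions of electron density → sp3.
C4 carries 4 σ bonds, giving a steric number of 4, so it is sp3.
C5 (3 σ bonds, plus one π bond) has steric number 3: sp2.
C6: 2 σ bonds, plus two π bonds; 2 regions of electron density → sp.
C7 has 3 σ bonds, plus one π bond: steric number 3 → sp2.

C1 sp2, C2 sp2, C3 sp3, C4 sp3, C5 sp2, C6 sp, C7 sp2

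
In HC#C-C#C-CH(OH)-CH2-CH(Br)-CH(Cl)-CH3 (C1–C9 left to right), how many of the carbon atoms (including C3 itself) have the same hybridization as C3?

C3 is sp (two π bonds).
C1: sp ✓
C2: sp ✓
C3: sp ✓
C4: sp ✓
C5: sp3
C6: sp3
C7: sp3
C8: sp3
C9: sp3
4 carbons are sp.

4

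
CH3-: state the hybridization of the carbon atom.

Three σ bonds + one lone pair = steric number 4 → sp3, pyramidal.

sp3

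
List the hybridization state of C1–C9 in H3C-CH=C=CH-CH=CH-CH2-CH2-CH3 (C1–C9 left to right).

C1: 4 σ bonds — 4 electron domains, sp3.
C2 is sp2: 3 σ bonds, plus one π bond, 3 electron-density regions.
C3: 2 σ bonds, plus two π bonds; 2 regions of electron density → sp.
C4 carries 3 σ bonds, plus one π bond, giving a steric number of 3, so it is sp2.
C5 carries 3 σ bonds, plus one π bond, giving a steric number of 3, so it is sp2.
C6 carries 3 σ bonds, plus one π bond, giving a steric number of 3, so it is sp2.
C7 has 4 σ bonds: steric number 4 → sp3.
C8 (4 σ bonds) has steric number 4: sp3.
C9 carries 4 σ bonds, giving a steric number of 4, so it is sp3.

C1 sp3, C2 sp2, C3 sp, C4 sp2, C5 sp2, C6 sp2, C7 sp3, C8 sp3, C9 sp3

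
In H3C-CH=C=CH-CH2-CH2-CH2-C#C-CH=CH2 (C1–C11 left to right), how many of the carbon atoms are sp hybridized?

3

C1: sp3
C2: sp2
C3: sp ✓
C4: sp2
C5: sp3
C6: sp3
C7: sp3
C8: sp ✓
C9: sp ✓
C10: sp2
C11: sp2
C3, C8, C9 → 3 sp carbons.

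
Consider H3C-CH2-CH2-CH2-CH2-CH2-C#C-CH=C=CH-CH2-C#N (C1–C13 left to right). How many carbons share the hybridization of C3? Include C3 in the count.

C3 is sp3 (only σ bonds).
C1: sp3 ✓
C2: sp3 ✓
C3: sp3 ✓
C4: sp3 ✓
C5: sp3 ✓
C6: sp3 ✓
C7: sp
C8: sp
C9: sp2
C10: sp
C11: sp2
C12: sp3 ✓
C13: sp
7 carbons are sp3.

7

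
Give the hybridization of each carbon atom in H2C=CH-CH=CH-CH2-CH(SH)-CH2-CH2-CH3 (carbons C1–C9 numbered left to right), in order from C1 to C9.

C1: 3 σ bonds, plus one π bond — 3 electron domains, sp2.
C2 has 3 σ bonds, plus one π bond: steric number 3 → sp2.
C3 carries 3 σ bonds, plus one π bond, giving a steric number of 3, so it is sp2.
C4 (3 σ bonds, plus one π bond) has steric number 3: sp2.
C5: 4 σ bonds — 4 electron domains, sp3.
C6 carries 4 σ bonds, giving a steric number of 4, so it is sp3.
C7 carries 4 σ bonds, giving a steric number of 4, so it is sp3.
C8 has 4 σ bonds: steric number 4 → sp3.
C9: 4 σ bonds; 4 regions of electron density → sp3.

C1 sp2, C2 sp2, C3 sp2, C4 sp2, C5 sp3, C6 sp3, C7 sp3, C8 sp3, C9 sp3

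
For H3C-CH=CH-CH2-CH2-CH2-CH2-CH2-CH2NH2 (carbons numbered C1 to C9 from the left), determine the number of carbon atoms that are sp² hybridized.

2

C1: sp3
C2: sp2 ✓
C3: sp2 ✓
C4: sp3
C5: sp3
C6: sp3
C7: sp3
C8: sp3
C9: sp3
C2, C3 → 2 sp2 carbons.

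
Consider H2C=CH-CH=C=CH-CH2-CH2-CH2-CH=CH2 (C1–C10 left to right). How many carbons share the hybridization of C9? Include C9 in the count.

C9 is sp2 (one π bond).
C1: sp2 ✓
C2: sp2 ✓
C3: sp2 ✓
C4: sp
C5: sp2 ✓
C6: sp3
C7: sp3
C8: sp3
C9: sp2 ✓
C10: sp2 ✓
6 carbons are sp2.

6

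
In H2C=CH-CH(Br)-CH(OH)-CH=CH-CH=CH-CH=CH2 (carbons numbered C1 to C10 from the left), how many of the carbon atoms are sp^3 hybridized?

2

C1: sp2
C2: sp2
C3: sp3 ✓
C4: sp3 ✓
C5: sp2
C6: sp2
C7: sp2
C8: sp2
C9: sp2
C10: sp2
C3, C4 → 2 sp3 carbons.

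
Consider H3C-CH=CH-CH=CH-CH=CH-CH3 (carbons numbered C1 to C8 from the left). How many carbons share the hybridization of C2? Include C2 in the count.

6

C2 is sp2 (one π bond).
C1: sp3
C2: sp2 ✓
C3: sp2 ✓
C4: sp2 ✓
C5: sp2 ✓
C6: sp2 ✓
C7: sp2 ✓
C8: sp3
6 carbons are sp2.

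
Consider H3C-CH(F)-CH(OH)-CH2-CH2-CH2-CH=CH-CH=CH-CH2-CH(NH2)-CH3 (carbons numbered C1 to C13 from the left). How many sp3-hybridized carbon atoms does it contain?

9

C1: sp3 ✓
C2: sp3 ✓
C3: sp3 ✓
C4: sp3 ✓
C5: sp3 ✓
C6: sp3 ✓
C7: sp2
C8: sp2
C9: sp2
C10: sp2
C11: sp3 ✓
C12: sp3 ✓
C13: sp3 ✓
C1, C2, C3, C4, C5, C6, C11, C12, C13 → 9 sp3 carbons.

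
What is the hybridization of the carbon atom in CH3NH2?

sp³

The carbon atom carries 4 σ bonds, giving a steric number of 4, so it is sp3.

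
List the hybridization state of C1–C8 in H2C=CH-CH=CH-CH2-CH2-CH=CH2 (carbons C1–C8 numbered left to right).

C1 sp2, C2 sp2, C3 sp2, C4 sp2, C5 sp3, C6 sp3, C7 sp2, C8 sp2

C1 is sp2: 3 σ bonds, plus one π bond, 3 electron-density regions.
C2 (3 σ bonds, plus one π bond) has steric number 3: sp2.
C3: 3 σ bonds, plus one π bond; 3 regions of electron density → sp2.
C4 is sp2: 3 σ bonds, plus one π bond, 3 electron-density regions.
C5 carries 4 σ bonds, giving a steric number of 4, so it is sp3.
C6 is sp3: 4 σ bonds, 4 electron-density regions.
C7 — 3 σ bonds, plus one π bond. Steric number 3, so sp2.
C8 — 3 σ bonds, plus one π bond. Steric number 3, so sp2.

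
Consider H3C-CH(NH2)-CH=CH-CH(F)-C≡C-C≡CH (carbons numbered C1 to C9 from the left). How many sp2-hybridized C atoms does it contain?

2

C1: sp3
C2: sp3
C3: sp2 ✓
C4: sp2 ✓
C5: sp3
C6: sp
C7: sp
C8: sp
C9: sp
C3, C4 → 2 sp2 carbons.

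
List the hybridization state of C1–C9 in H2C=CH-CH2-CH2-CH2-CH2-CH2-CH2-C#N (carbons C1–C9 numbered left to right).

C1 sp2, C2 sp2, C3 sp3, C4 sp3, C5 sp3, C6 sp3, C7 sp3, C8 sp3, C9 sp

C1 (3 σ bonds, plus one π bond) has steric number 3: sp2.
C2 — 3 σ bonds, plus one π bond. Steric number 3, so sp2.
C3 carries 4 σ bonds, giving a steric number of 4, so it is sp3.
C4 (4 σ bonds) has steric number 4: sp3.
C5: 4 σ bonds — 4 electron domains, sp3.
C6: 4 σ bonds; 4 regions of electron density → sp3.
C7 carries 4 σ bonds, giving a steric number of 4, so it is sp3.
C8 — 4 σ bonds. Steric number 4, so sp3.
C9 is sp: 2 σ bonds, plus two π bonds, 2 electron-density regions.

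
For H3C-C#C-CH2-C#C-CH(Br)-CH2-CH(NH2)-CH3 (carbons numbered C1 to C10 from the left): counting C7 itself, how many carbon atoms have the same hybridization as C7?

C7 is sp3 (only σ bonds).
C1: sp3 ✓
C2: sp
C3: sp
C4: sp3 ✓
C5: sp
C6: sp
C7: sp3 ✓
C8: sp3 ✓
C9: sp3 ✓
C10: sp3 ✓
6 carbons are sp3.

6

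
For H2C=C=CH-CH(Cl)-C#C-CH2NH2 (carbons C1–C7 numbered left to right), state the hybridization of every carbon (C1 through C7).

C1 is sp2: 3 σ bonds, plus one π bond, 3 electron-density regions.
C2: 2 σ bonds, plus two π bonds; 2 regions of electron density → sp.
C3 is sp2: 3 σ bonds, plus one π bond, 3 electron-density regions.
C4 is sp3: 4 σ bonds, 4 electron-density regions.
C5 — 2 σ bonds, plus two π bonds. Steric number 2, so sp.
C6 has 2 σ bonds, plus two π bonds: steric number 2 → sp.
C7 is sp3: 4 σ bonds, 4 electron-density regions.

C1 sp2, C2 sp, C3 sp2, C4 sp3, C5 sp, C6 sp, C7 sp3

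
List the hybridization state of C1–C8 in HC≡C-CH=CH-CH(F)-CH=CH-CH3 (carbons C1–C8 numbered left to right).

C1 sp, C2 sp, C3 sp2, C4 sp2, C5 sp3, C6 sp2, C7 sp2, C8 sp3

C1: 2 σ bonds, plus two π bonds — 2 electron domains, sp.
C2 is sp: 2 σ bonds, plus two π bonds, 2 electron-density regions.
C3 is sp2: 3 σ bonds, plus one π bond, 3 electron-density regions.
C4 has 3 σ bonds, plus one π bond: steric number 3 → sp2.
C5 is sp3: 4 σ bonds, 4 electron-density regions.
C6 is sp2: 3 σ bonds, plus one π bond, 3 electron-density regions.
C7: 3 σ bonds, plus one π bond; 3 regions of electron density → sp2.
C8 — 4 σ bonds. Steric number 4, so sp3.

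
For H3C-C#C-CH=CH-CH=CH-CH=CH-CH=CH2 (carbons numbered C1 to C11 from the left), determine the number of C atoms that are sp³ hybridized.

C1: sp3 ✓
C2: sp
C3: sp
C4: sp2
C5: sp2
C6: sp2
C7: sp2
C8: sp2
C9: sp2
C10: sp2
C11: sp2
C1 → 1 sp3 carbon.

1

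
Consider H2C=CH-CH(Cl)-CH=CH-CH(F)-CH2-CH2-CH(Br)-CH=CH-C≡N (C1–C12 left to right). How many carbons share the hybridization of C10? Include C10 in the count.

6

C10 is sp2 (one π bond).
C1: sp2 ✓
C2: sp2 ✓
C3: sp3
C4: sp2 ✓
C5: sp2 ✓
C6: sp3
C7: sp3
C8: sp3
C9: sp3
C10: sp2 ✓
C11: sp2 ✓
C12: sp
6 carbons are sp2.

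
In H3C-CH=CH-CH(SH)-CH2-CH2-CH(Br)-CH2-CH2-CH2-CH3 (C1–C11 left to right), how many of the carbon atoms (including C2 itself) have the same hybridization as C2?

2

C2 is sp2 (one π bond).
C1: sp3
C2: sp2 ✓
C3: sp2 ✓
C4: sp3
C5: sp3
C6: sp3
C7: sp3
C8: sp3
C9: sp3
C10: sp3
C11: sp3
2 carbons are sp2.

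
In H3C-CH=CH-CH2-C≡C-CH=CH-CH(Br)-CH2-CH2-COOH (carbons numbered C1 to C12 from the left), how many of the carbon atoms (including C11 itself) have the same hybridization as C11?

5

C11 is sp3 (only σ bonds).
C1: sp3 ✓
C2: sp2
C3: sp2
C4: sp3 ✓
C5: sp
C6: sp
C7: sp2
C8: sp2
C9: sp3 ✓
C10: sp3 ✓
C11: sp3 ✓
C12: sp2
5 carbons are sp3.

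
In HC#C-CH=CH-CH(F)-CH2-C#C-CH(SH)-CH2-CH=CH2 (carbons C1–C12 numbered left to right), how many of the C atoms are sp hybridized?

C1: sp ✓
C2: sp ✓
C3: sp2
C4: sp2
C5: sp3
C6: sp3
C7: sp ✓
C8: sp ✓
C9: sp3
C10: sp3
C11: sp2
C12: sp2
C1, C2, C7, C8 → 4 sp carbons.

4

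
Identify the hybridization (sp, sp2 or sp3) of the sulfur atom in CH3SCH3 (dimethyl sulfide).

The sulfur atom (2 σ bonds and 2 lone pairs) has steric number 4: sp3.

sp3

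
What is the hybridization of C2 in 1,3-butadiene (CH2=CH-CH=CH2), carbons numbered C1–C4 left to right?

sp^2

C2: 3 σ bonds, plus one π bond; 3 regions of electron density → sp2.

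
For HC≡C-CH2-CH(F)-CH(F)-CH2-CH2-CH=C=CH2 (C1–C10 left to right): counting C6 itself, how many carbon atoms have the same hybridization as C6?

5

C6 is sp3 (only σ bonds).
C1: sp
C2: sp
C3: sp3 ✓
C4: sp3 ✓
C5: sp3 ✓
C6: sp3 ✓
C7: sp3 ✓
C8: sp2
C9: sp
C10: sp2
5 carbons are sp3.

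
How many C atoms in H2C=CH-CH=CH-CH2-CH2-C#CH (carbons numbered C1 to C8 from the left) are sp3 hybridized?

C1: sp2
C2: sp2
C3: sp2
C4: sp2
C5: sp3 ✓
C6: sp3 ✓
C7: sp
C8: sp
C5, C6 → 2 sp3 carbons.

2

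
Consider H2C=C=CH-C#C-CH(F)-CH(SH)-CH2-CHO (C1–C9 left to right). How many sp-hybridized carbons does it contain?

C1: sp2
C2: sp ✓
C3: sp2
C4: sp ✓
C5: sp ✓
C6: sp3
C7: sp3
C8: sp3
C9: sp2
C2, C4, C5 → 3 sp carbons.

3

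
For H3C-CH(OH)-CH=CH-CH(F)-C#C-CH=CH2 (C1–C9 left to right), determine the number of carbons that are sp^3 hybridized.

3

C1: sp3 ✓
C2: sp3 ✓
C3: sp2
C4: sp2
C5: sp3 ✓
C6: sp
C7: sp
C8: sp2
C9: sp2
C1, C2, C5 → 3 sp3 carbons.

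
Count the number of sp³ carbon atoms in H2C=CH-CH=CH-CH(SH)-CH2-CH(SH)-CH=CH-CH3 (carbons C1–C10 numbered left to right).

4

C1: sp2
C2: sp2
C3: sp2
C4: sp2
C5: sp3 ✓
C6: sp3 ✓
C7: sp3 ✓
C8: sp2
C9: sp2
C10: sp3 ✓
C5, C6, C7, C10 → 4 sp3 carbons.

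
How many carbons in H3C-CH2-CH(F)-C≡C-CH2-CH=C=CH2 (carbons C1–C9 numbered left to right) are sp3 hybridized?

C1: sp3 ✓
C2: sp3 ✓
C3: sp3 ✓
C4: sp
C5: sp
C6: sp3 ✓
C7: sp2
C8: sp
C9: sp2
C1, C2, C3, C6 → 4 sp3 carbons.

4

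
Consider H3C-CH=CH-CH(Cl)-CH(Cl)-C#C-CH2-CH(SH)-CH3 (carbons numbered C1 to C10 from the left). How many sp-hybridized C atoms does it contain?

2

C1: sp3
C2: sp2
C3: sp2
C4: sp3
C5: sp3
C6: sp ✓
C7: sp ✓
C8: sp3
C9: sp3
C10: sp3
C6, C7 → 2 sp carbons.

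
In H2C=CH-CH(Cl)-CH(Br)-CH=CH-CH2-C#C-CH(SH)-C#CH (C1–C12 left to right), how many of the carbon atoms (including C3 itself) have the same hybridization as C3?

4

C3 is sp3 (only σ bonds).
C1: sp2
C2: sp2
C3: sp3 ✓
C4: sp3 ✓
C5: sp2
C6: sp2
C7: sp3 ✓
C8: sp
C9: sp
C10: sp3 ✓
C11: sp
C12: sp
4 carbons are sp3.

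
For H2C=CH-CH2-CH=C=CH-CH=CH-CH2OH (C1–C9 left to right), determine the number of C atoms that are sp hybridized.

C1: sp2
C2: sp2
C3: sp3
C4: sp2
C5: sp ✓
C6: sp2
C7: sp2
C8: sp2
C9: sp3
C5 → 1 sp carbon.

1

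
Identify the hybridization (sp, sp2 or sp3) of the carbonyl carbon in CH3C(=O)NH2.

The carbonyl carbon — 3 σ bonds, plus one π bond. Steric number 3, so sp2.

sp2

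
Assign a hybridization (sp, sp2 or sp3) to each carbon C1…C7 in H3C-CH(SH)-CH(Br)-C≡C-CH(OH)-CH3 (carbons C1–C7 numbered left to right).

C1 is sp3: 4 σ bonds, 4 electron-density regions.
C2 is sp3: 4 σ bonds, 4 electron-density regions.
C3 — 4 σ bonds. Steric number 4, so sp3.
C4 has 2 σ bonds, plus two π bonds: steric number 2 → sp.
C5 — 2 σ bonds, plus two π bonds. Steric number 2, so sp.
C6 — 4 σ bonds. Steric number 4, so sp3.
C7 carries 4 σ bonds, giving a steric number of 4, so it is sp3.

C1 sp3, C2 sp3, C3 sp3, C4 sp, C5 sp, C6 sp3, C7 sp3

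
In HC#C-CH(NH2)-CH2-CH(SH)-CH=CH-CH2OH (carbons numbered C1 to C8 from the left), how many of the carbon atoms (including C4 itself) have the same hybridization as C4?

4

C4 is sp3 (only σ bonds).
C1: sp
C2: sp
C3: sp3 ✓
C4: sp3 ✓
C5: sp3 ✓
C6: sp2
C7: sp2
C8: sp3 ✓
4 carbons are sp3.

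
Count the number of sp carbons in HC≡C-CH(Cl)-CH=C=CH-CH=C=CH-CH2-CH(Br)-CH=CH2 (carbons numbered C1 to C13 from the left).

4

C1: sp ✓
C2: sp ✓
C3: sp3
C4: sp2
C5: sp ✓
C6: sp2
C7: sp2
C8: sp ✓
C9: sp2
C10: sp3
C11: sp3
C12: sp2
C13: sp2
C1, C2, C5, C8 → 4 sp carbons.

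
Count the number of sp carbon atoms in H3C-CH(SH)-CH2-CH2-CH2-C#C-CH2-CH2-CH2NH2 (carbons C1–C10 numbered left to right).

C1: sp3
C2: sp3
C3: sp3
C4: sp3
C5: sp3
C6: sp ✓
C7: sp ✓
C8: sp3
C9: sp3
C10: sp3
C6, C7 → 2 sp carbons.

2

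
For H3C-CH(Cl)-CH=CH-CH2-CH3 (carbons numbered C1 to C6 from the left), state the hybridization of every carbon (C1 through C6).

C1 carries 4 σ bonds, giving a steric number of 4, so it is sp3.
C2 has 4 σ bonds: steric number 4 → sp3.
C3 is sp2: 3 σ bonds, plus one π bond, 3 electron-density regions.
C4: 3 σ bonds, plus one π bond — 3 electron domains, sp2.
C5: 4 σ bonds — 4 electron domains, sp3.
C6 has 4 σ bonds: steric number 4 → sp3.

C1 sp3, C2 sp3, C3 sp2, C4 sp2, C5 sp3, C6 sp3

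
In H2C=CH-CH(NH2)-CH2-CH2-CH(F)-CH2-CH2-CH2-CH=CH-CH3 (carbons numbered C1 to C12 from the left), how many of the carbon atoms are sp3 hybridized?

C1: sp2
C2: sp2
C3: sp3 ✓
C4: sp3 ✓
C5: sp3 ✓
C6: sp3 ✓
C7: sp3 ✓
C8: sp3 ✓
C9: sp3 ✓
C10: sp2
C11: sp2
C12: sp3 ✓
C3, C4, C5, C6, C7, C8, C9, C12 → 8 sp3 carbons.

8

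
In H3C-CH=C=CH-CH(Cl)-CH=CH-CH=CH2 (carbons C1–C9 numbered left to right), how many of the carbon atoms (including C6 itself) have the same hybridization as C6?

6

C6 is sp2 (one π bond).
C1: sp3
C2: sp2 ✓
C3: sp
C4: sp2 ✓
C5: sp3
C6: sp2 ✓
C7: sp2 ✓
C8: sp2 ✓
C9: sp2 ✓
6 carbons are sp2.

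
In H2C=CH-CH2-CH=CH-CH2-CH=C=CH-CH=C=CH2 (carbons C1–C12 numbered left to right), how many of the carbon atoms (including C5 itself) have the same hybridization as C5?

8

C5 is sp2 (one π bond).
C1: sp2 ✓
C2: sp2 ✓
C3: sp3
C4: sp2 ✓
C5: sp2 ✓
C6: sp3
C7: sp2 ✓
C8: sp
C9: sp2 ✓
C10: sp2 ✓
C11: sp
C12: sp2 ✓
8 carbons are sp2.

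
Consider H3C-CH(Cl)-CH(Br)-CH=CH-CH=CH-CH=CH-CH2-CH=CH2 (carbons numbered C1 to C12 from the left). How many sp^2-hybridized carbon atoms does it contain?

8

C1: sp3
C2: sp3
C3: sp3
C4: sp2 ✓
C5: sp2 ✓
C6: sp2 ✓
C7: sp2 ✓
C8: sp2 ✓
C9: sp2 ✓
C10: sp3
C11: sp2 ✓
C12: sp2 ✓
C4, C5, C6, C7, C8, C9, C11, C12 → 8 sp2 carbons.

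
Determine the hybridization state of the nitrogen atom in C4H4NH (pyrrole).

sp^2

N has three σ bonds; its lone pair occupies the p orbital and is part of the aromatic π system, so N is sp2 (not the sp3 a naive steric count of 4 would give).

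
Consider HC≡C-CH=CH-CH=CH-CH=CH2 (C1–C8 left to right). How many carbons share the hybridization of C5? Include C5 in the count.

C5 is sp2 (one π bond).
C1: sp
C2: sp
C3: sp2 ✓
C4: sp2 ✓
C5: sp2 ✓
C6: sp2 ✓
C7: sp2 ✓
C8: sp2 ✓
6 carbons are sp2.

6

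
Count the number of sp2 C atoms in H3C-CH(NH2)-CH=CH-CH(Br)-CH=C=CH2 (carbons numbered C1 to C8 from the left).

4

C1: sp3
C2: sp3
C3: sp2 ✓
C4: sp2 ✓
C5: sp3
C6: sp2 ✓
C7: sp
C8: sp2 ✓
C3, C4, C6, C8 → 4 sp2 carbons.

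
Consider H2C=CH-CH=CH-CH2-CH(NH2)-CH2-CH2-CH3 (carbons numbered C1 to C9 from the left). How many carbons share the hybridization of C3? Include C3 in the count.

4

C3 is sp2 (one π bond).
C1: sp2 ✓
C2: sp2 ✓
C3: sp2 ✓
C4: sp2 ✓
C5: sp3
C6: sp3
C7: sp3
C8: sp3
C9: sp3
4 carbons are sp2.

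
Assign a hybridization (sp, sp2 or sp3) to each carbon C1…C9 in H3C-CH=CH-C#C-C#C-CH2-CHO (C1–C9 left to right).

C1: 4 σ bonds — 4 electron domains, sp3.
C2 has 3 σ bonds, plus one π bond: steric number 3 → sp2.
C3 is sp2: 3 σ bonds, plus one π bond, 3 electron-density regions.
C4: 2 σ bonds, plus two π bonds — 2 electron domains, sp.
C5: 2 σ bonds, plus two π bonds; 2 regions of electron density → sp.
C6 has 2 σ bonds, plus two π bonds: steric number 2 → sp.
C7: 2 σ bonds, plus two π bonds; 2 regions of electron density → sp.
C8 — 4 σ bonds. Steric number 4, so sp3.
C9 has 3 σ bonds, plus one π bond: steric number 3 → sp2.

C1 sp3, C2 sp2, C3 sp2, C4 sp, C5 sp, C6 sp, C7 sp, C8 sp3, C9 sp2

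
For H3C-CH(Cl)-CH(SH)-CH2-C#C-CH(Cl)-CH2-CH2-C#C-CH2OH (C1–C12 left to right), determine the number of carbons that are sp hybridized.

4

C1: sp3
C2: sp3
C3: sp3
C4: sp3
C5: sp ✓
C6: sp ✓
C7: sp3
C8: sp3
C9: sp3
C10: sp ✓
C11: sp ✓
C12: sp3
C5, C6, C10, C11 → 4 sp carbons.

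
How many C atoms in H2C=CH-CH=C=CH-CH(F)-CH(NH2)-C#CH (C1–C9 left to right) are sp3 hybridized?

2

C1: sp2
C2: sp2
C3: sp2
C4: sp
C5: sp2
C6: sp3 ✓
C7: sp3 ✓
C8: sp
C9: sp
C6, C7 → 2 sp3 carbons.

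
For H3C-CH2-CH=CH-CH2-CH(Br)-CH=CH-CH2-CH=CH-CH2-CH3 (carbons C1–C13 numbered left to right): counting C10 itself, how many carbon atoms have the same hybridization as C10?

C10 is sp2 (one π bond).
C1: sp3
C2: sp3
C3: sp2 ✓
C4: sp2 ✓
C5: sp3
C6: sp3
C7: sp2 ✓
C8: sp2 ✓
C9: sp3
C10: sp2 ✓
C11: sp2 ✓
C12: sp3
C13: sp3
6 carbons are sp2.

6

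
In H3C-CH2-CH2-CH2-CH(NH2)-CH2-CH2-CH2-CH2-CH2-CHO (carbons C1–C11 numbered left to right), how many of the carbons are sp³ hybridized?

10

C1: sp3 ✓
C2: sp3 ✓
C3: sp3 ✓
C4: sp3 ✓
C5: sp3 ✓
C6: sp3 ✓
C7: sp3 ✓
C8: sp3 ✓
C9: sp3 ✓
C10: sp3 ✓
C11: sp2
C1, C2, C3, C4, C5, C6, C7, C8, C9, C10 → 10 sp3 carbons.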